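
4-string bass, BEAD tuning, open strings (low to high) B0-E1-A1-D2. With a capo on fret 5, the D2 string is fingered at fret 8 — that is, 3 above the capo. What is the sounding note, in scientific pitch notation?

A#2

The capo raises the open D2 by 5 semitones to G2; fretting 3 more gives D2 + 5 + 3 = D2 + 8 semitones = A#2.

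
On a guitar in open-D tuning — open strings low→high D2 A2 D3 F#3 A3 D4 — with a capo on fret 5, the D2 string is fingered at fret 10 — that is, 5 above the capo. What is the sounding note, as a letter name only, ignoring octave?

The capo raises the open D2 by 5 semitones to G2; fretting 5 more gives D2 + 5 + 5 = D2 + 10 semitones, landing on C.

C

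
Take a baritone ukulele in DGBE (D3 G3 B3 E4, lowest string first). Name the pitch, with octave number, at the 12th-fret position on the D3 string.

D4

The open D3 string plus 12 semitones: D–D#–E–F–…–C–C#–D.
The walk passes from B into C once, so the octave number goes from 3 to 4.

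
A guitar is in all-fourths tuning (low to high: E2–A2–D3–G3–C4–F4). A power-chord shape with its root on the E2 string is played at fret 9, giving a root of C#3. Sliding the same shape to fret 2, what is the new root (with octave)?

Moving from fret 9 to fret 2 shifts the root by -7 semitones.
C#3 down 7 semitones is F#2.

F#2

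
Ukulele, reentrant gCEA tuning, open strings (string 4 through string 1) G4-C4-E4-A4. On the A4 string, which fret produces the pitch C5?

C5 is 3 semitones above the open A4 (A–A#–B–C), so it sits at fret 3.

3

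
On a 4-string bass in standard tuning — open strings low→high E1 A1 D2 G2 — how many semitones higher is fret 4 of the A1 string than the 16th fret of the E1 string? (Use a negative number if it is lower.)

-7 semitones

A1 at fret 4 → C#2 (MIDI 37); E1 at fret 16 → G#2 (MIDI 44).
37 − 44 = -7, so the two pitches are 7 semitones apart.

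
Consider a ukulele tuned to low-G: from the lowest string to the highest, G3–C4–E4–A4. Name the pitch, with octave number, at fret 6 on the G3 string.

C♯4

Each fret is one semitone, so G3 + 6 = C♯4.
(Equivalently spelled D♭4.)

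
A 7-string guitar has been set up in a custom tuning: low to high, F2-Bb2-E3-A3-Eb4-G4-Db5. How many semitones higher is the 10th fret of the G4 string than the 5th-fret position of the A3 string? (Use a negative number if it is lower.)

15 semitones

G4 at fret 10 → F5 (MIDI 77); A3 at fret 5 → D4 (MIDI 62).
77 − 62 = 15, so the two pitches are 15 semitones apart.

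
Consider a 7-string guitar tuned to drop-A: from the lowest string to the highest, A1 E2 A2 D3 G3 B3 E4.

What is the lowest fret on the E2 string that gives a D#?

From E2, count semitones up the chromatic scale until reaching D#: E–F–F#–G–…–C#–D–D# — 11 steps.

11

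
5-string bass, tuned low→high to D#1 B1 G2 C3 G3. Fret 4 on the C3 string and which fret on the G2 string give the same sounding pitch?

Fret 4 on C3 is MIDI 48 + 4 = 52 (E3). On the G2 string (open MIDI 43), that pitch is 52 − 43 = fret 9.

9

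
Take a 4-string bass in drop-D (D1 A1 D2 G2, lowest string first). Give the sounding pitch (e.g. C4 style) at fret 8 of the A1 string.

The open A1 string plus 8 semitones: A–A#–B–C–C#–D–D#–E–F.
The walk passes from B into C once, so the octave number goes from 1 to 2.

F2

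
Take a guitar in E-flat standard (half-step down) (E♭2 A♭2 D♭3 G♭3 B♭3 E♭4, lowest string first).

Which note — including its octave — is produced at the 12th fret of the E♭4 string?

The open E♭4 string plus 12 semitones: Eb–E–F–Gb–…–Db–D–Eb.
The walk passes from B into C once, so the octave number goes from 4 to 5.
(Equivalently spelled D♯5.)

E♭5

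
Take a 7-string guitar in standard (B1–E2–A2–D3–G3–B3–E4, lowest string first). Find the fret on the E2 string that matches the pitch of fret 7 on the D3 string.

Fret 7 on D3 is MIDI 50 + 7 = 57 (A3). On the E2 string (open MIDI 40), that pitch is 57 − 40 = fret 17.

17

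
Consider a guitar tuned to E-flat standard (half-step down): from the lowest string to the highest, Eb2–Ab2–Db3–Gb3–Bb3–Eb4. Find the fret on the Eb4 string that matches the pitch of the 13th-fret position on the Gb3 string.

4

Gb3 at fret 13 is Gb3 + 13 semitones = G4.
The open Eb4 string is 9 semitones above the open Gb3, so the same pitch on the Eb4 string lies at fret 13 − 9 = 4.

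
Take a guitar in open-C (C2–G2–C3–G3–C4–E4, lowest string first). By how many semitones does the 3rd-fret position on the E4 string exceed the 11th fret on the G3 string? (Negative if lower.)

1 semitone

E4 at fret 3 → G4 (MIDI 67); G3 at fret 11 → F♯4 (MIDI 66).
67 − 66 = 1, so the two pitches are 1 semitone apart.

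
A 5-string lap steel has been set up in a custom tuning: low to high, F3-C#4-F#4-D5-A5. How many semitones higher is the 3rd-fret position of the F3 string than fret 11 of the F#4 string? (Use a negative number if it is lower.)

F3 at fret 3 → G#3 (MIDI 56); F#4 at fret 11 → F5 (MIDI 77).
56 − 77 = -21, so the two pitches are 21 semitones apart.

-21 semitones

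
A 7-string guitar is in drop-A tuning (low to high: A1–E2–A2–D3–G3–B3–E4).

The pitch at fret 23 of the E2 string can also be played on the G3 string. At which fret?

8

E2 at fret 23 is E2 + 23 semitones = D♯4.
The open G3 string is 15 semitones above the open E2, so the same pitch on the G3 string lies at fret 23 − 15 = 8.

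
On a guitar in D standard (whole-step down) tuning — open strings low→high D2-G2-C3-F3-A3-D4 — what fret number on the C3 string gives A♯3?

A♯3 is 10 semitones above the open C3 (C–C#–D–D#–…–G#–A–A#), so it sits at fret 10.

10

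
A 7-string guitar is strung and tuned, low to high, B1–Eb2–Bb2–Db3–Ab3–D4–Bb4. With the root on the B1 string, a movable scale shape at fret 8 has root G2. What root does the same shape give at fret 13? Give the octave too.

C3

Moving from fret 8 to fret 13 shifts the root by 5 semitones.
G2 up 5 semitones is C3.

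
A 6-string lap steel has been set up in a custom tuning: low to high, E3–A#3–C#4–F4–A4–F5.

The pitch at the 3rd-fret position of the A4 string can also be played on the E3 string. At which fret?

A4 at fret 3 is A4 + 3 semitones = C5.
The open E3 string is 17 semitones below the open A4, so the same pitch on the E3 string lies at fret 3 + 17 = 20.

20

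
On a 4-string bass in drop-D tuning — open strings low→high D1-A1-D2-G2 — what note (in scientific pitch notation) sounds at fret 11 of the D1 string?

C♯2

D1 is MIDI 26. Adding 11 gives 37, which is C♯2.
(Equivalently spelled D♭2.)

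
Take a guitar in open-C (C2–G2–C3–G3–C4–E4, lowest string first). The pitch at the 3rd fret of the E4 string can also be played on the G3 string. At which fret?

12

Fret 3 on E4 is MIDI 64 + 3 = 67 (G4). On the G3 string (open MIDI 55), that pitch is 67 − 55 = fret 12.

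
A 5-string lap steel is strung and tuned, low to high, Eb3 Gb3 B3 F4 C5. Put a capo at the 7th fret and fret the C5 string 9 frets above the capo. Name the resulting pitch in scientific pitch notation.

The capo raises the open C5 by 7 semitones to G5; fretting 9 more gives C5 + 7 + 9 = C5 + 16 semitones = E6.

E6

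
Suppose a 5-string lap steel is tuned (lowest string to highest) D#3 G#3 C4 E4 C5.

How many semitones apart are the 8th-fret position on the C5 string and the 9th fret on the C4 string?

C5 at fret 8 → G#5 (MIDI 80); C4 at fret 9 → A4 (MIDI 69).
80 − 69 = 11, so the two pitches are 11 semitones apart, with G#5 the higher.

11 semitones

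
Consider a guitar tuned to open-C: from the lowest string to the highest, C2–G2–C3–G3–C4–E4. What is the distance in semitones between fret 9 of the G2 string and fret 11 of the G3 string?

14 semitones

G2 at fret 9 → E3 (MIDI 52); G3 at fret 11 → F#4 (MIDI 66).
52 − 66 = -14, so the two pitches are 14 semitones apart, with F#4 the higher.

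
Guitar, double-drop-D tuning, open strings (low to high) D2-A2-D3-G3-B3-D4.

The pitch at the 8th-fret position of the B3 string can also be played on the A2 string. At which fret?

Fret 8 on B3 is MIDI 59 + 8 = 67 (G4). On the A2 string (open MIDI 45), that pitch is 67 − 45 = fret 22.

22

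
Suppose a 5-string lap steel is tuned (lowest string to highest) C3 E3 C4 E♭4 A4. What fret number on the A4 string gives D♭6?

16

D♭6 is 16 semitones above the open A4 (A–Bb–B–C–…–B–C–Db), so it sits at fret 16.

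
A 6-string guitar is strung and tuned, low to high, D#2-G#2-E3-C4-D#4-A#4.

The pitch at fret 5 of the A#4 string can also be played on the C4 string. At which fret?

Fret 5 on A#4 is MIDI 70 + 5 = 75 (D#5). On the C4 string (open MIDI 60), that pitch is 75 − 60 = fret 15.

15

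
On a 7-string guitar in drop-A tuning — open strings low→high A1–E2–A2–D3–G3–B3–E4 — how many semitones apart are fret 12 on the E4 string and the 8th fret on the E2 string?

E4 at fret 12 → E5 (MIDI 76); E2 at fret 8 → C3 (MIDI 48).
76 − 48 = 28, so the two pitches are 28 semitones apart, with E5 the higher.

28 semitones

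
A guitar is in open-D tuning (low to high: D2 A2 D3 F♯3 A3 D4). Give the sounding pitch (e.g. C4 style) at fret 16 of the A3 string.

C♯5

Each fret is one semitone, so A3 + 16 = C♯5.
(Equivalently spelled D♭5.)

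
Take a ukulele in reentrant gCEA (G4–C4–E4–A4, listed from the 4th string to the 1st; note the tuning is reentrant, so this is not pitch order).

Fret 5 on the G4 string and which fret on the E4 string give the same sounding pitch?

8

G4 at fret 5 is G4 + 5 semitones = C5.
The open E4 string is 3 semitones below the open G4, so the same pitch on the E4 string lies at fret 5 + 3 = 8.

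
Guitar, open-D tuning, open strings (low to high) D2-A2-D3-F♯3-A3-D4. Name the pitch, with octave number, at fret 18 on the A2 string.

A2 is MIDI 45. Adding 18 gives 63, which is D♯4.
(Equivalently spelled E♭4.)

D♯4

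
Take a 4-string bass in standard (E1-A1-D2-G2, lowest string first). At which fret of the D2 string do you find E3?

E3 is 14 semitones above the open D2 (D–D#–E–F–…–D–D#–E), so it sits at fret 14.

14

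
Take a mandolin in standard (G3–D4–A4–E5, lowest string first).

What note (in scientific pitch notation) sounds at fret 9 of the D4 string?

B4

The open D4 string plus 9 semitones: D–D#–E–F–F#–G–G#–A–A#–B.
No B→C boundary is crossed, so the octave stays at 4.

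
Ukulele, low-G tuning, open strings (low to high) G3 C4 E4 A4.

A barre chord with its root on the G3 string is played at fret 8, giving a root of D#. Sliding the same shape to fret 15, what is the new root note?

Moving from fret 8 to fret 15 shifts the root by 7 semitones.
D# up 7 semitones is A#.

A#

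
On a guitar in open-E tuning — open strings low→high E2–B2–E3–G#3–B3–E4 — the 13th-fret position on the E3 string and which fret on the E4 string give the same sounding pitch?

1

E3 at fret 13 is E3 + 13 semitones = F4.
The open E4 string is 12 semitones above the open E3, so the same pitch on the E4 string lies at fret 13 − 12 = 1.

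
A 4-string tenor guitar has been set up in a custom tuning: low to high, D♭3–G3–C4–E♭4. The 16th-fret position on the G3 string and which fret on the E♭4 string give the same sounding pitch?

8

Fret 16 on G3 is MIDI 55 + 16 = 71 (B4). On the E♭4 string (open MIDI 63), that pitch is 71 − 63 = fret 8.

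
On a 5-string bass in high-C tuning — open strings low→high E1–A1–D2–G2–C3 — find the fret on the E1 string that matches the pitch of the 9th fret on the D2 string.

D2 at fret 9 is D2 + 9 semitones = B2.
The open E1 string is 10 semitones below the open D2, so the same pitch on the E1 string lies at fret 9 + 10 = 19.

19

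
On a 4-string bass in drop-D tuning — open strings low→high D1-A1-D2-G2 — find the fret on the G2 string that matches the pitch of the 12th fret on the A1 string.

2

Fret 12 on A1 is MIDI 33 + 12 = 45 (A2). On the G2 string (open MIDI 43), that pitch is 45 − 43 = fret 2.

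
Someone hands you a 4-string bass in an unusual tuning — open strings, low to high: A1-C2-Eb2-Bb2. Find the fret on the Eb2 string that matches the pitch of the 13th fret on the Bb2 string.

20

Bb2 at fret 13 is Bb2 + 13 semitones = B3.
The open Eb2 string is 7 semitones below the open Bb2, so the same pitch on the Eb2 string lies at fret 13 + 7 = 20.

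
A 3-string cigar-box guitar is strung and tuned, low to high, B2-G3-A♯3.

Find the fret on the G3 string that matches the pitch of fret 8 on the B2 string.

Fret 8 on B2 is MIDI 47 + 8 = 55 (G3). On the G3 string (open MIDI 55), that pitch is 55 − 55 = fret 0.

0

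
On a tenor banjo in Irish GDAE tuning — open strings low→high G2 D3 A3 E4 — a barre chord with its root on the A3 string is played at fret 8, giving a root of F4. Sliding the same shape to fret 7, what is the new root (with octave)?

E4

Moving from fret 8 to fret 7 shifts the root by -1 semitone.
F4 down 1 semitone is E4.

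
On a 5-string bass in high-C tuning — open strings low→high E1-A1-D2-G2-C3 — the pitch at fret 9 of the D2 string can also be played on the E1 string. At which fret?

19

D2 at fret 9 is D2 + 9 semitones = B2.
The open E1 string is 10 semitones below the open D2, so the same pitch on the E1 string lies at fret 9 + 10 = 19.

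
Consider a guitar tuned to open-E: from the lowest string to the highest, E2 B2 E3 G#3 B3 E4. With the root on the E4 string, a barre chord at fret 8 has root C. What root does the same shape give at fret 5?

A

Moving from fret 8 to fret 5 shifts the root by -3 semitones.
C down 3 semitones is A.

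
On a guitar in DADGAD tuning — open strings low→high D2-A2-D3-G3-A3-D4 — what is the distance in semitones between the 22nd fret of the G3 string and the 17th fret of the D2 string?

22 semitones

G3 at fret 22 → F5 (MIDI 77); D2 at fret 17 → G3 (MIDI 55).
77 − 55 = 22, so the two pitches are 22 semitones apart, with F5 the higher.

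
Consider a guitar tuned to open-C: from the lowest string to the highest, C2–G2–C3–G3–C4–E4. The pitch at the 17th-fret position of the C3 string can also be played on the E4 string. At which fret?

1

Fret 17 on C3 is MIDI 48 + 17 = 65 (F4). On the E4 string (open MIDI 64), that pitch is 65 − 64 = fret 1.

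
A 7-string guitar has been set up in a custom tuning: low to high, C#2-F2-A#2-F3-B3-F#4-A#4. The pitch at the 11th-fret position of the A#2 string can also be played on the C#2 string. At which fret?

20

A#2 at fret 11 is A#2 + 11 semitones = A3.
The open C#2 string is 9 semitones below the open A#2, so the same pitch on the C#2 string lies at fret 11 + 9 = 20.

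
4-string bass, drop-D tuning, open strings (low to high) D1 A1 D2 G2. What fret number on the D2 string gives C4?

C4 is 22 semitones above the open D2 (D–D#–E–F–…–A#–B–C), so it sits at fret 22.

22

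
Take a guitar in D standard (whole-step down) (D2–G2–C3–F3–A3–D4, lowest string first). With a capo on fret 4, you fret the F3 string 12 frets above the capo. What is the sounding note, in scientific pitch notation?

A4

The capo raises the open F3 by 4 semitones to A3; fretting 12 more gives F3 + 4 + 12 = F3 + 16 semitones = A4.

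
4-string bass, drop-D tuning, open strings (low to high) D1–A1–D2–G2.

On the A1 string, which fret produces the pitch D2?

D2 is 5 semitones above the open A1 (A–A#–B–C–C#–D), so it sits at fret 5.

5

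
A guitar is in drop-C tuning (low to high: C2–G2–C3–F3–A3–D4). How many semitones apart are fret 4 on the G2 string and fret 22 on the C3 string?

23 semitones

G2 at fret 4 → B2 (MIDI 47); C3 at fret 22 → A#4 (MIDI 70).
47 − 70 = -23, so the two pitches are 23 semitones apart, with A#4 the higher.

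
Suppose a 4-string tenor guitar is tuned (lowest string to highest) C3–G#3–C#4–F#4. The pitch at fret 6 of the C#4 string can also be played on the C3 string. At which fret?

19

Fret 6 on C#4 is MIDI 61 + 6 = 67 (G4). On the C3 string (open MIDI 48), that pitch is 67 − 48 = fret 19.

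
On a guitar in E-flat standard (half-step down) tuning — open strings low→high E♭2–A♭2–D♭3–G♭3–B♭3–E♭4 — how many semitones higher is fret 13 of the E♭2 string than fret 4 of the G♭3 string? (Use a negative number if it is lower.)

E♭2 at fret 13 → E3 (MIDI 52); G♭3 at fret 4 → B♭3 (MIDI 58).
52 − 58 = -6, so the two pitches are 6 semitones apart.

-6 semitones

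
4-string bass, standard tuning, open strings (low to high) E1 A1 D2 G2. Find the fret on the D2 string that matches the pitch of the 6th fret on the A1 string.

Fret 6 on A1 is MIDI 33 + 6 = 39 (D#2). On the D2 string (open MIDI 38), that pitch is 39 − 38 = fret 1.

1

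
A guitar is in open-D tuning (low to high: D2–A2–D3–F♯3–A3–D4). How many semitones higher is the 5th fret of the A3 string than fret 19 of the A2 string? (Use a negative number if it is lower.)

A3 at fret 5 → D4 (MIDI 62); A2 at fret 19 → E4 (MIDI 64).
62 − 64 = -2, so the two pitches are 2 semitones apart.

-2 semitones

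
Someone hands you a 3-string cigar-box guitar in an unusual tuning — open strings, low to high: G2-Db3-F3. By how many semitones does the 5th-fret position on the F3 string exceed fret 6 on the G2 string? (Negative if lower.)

9 semitones

F3 at fret 5 → Bb3 (MIDI 58); G2 at fret 6 → Db3 (MIDI 49).
58 − 49 = 9, so the two pitches are 9 semitones apart.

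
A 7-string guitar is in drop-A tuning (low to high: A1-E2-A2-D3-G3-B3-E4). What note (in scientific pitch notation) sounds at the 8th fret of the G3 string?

D♯4

Each fret is one semitone, so G3 + 8 = D♯4.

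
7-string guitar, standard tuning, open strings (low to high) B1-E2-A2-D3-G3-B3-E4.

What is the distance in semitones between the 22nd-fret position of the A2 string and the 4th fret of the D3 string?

13 semitones

A2 at fret 22 → G4 (MIDI 67); D3 at fret 4 → F♯3 (MIDI 54).
67 − 54 = 13, so the two pitches are 13 semitones apart, with G4 the higher.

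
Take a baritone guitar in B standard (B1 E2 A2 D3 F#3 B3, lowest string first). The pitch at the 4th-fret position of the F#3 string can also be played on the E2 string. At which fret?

18

F#3 at fret 4 is F#3 + 4 semitones = A#3.
The open E2 string is 14 semitones below the open F#3, so the same pitch on the E2 string lies at fret 4 + 14 = 18.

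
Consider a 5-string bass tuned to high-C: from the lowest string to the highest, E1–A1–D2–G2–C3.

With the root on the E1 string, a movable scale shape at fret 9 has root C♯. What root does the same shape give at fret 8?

Moving from fret 9 to fret 8 shifts the root by -1 semitone.
C♯ down 1 semitone is C.

C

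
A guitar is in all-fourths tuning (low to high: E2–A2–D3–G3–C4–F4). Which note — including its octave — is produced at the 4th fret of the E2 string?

Each fret is one semitone, so E2 + 4 = G#2.
(Equivalently spelled Ab2.)

G#2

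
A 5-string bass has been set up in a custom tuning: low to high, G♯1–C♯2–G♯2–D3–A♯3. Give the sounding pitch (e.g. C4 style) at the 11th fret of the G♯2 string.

Each fret is one semitone, so G♯2 + 11 = G3.

G3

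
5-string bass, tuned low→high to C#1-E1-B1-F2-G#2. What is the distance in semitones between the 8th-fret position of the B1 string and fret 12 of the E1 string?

3 semitones

B1 at fret 8 → G2 (MIDI 43); E1 at fret 12 → E2 (MIDI 40).
43 − 40 = 3, so the two pitches are 3 semitones apart, with G2 the higher.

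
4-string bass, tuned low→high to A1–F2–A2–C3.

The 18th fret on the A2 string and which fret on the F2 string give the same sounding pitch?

A2 at fret 18 is A2 + 18 semitones = D#4.
The open F2 string is 4 semitones below the open A2, so the same pitch on the F2 string lies at fret 18 + 4 = 22.

22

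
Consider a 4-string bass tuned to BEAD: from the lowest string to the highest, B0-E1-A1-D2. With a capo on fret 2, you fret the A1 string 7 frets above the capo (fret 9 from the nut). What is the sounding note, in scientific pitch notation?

The capo raises the open A1 by 2 semitones to B1; fretting 7 more gives A1 + 2 + 7 = A1 + 9 semitones = F♯2.

F♯2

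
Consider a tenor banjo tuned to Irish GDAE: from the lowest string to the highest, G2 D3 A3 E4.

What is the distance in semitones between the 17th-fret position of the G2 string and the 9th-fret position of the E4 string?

13 semitones

G2 at fret 17 → C4 (MIDI 60); E4 at fret 9 → C♯5 (MIDI 73).
60 − 73 = -13, so the two pitches are 13 semitones apart, with C♯5 the higher.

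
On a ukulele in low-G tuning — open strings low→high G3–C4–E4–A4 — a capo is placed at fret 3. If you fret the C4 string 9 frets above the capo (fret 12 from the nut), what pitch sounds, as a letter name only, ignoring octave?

C

The capo raises the open C4 by 3 semitones to D♯4; fretting 9 more gives C4 + 3 + 9 = C4 + 12 semitones, landing on C.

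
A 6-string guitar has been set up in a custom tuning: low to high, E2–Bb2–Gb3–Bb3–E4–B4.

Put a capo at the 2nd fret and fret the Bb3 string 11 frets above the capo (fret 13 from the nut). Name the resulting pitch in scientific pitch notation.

The capo raises the open Bb3 by 2 semitones to C4; fretting 11 more gives Bb3 + 2 + 11 = Bb3 + 13 semitones = B4.

B4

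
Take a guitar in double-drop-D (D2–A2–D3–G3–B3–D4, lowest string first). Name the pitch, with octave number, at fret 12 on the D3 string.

D4

Each fret is one semitone, so D3 + 12 = D4.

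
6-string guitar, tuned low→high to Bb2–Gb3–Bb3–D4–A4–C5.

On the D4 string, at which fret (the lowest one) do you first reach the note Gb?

4

From D4, count semitones up the chromatic scale until reaching Gb: D–Eb–E–F–Gb — 4 steps.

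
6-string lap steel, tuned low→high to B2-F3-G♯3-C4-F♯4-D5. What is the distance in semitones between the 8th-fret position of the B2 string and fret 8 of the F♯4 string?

B2 at fret 8 → G3 (MIDI 55); F♯4 at fret 8 → D5 (MIDI 74).
55 − 74 = -19, so the two pitches are 19 semitones apart, with D5 the higher.

19 semitones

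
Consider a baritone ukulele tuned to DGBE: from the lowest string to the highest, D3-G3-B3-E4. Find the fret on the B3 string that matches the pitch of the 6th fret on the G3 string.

2

G3 at fret 6 is G3 + 6 semitones = C#4.
The open B3 string is 4 semitones above the open G3, so the same pitch on the B3 string lies at fret 6 − 4 = 2.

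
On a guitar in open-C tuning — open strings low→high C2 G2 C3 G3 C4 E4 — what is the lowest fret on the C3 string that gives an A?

From C3, count semitones up the chromatic scale until reaching A: C–C#–D–D#–E–F–F#–G–G#–A — 9 steps.

9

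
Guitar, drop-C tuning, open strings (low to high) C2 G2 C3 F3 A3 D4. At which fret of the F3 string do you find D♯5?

D♯5 is 22 semitones above the open F3 (F–F#–G–G#–…–C#–D–D#), so it sits at fret 22.

22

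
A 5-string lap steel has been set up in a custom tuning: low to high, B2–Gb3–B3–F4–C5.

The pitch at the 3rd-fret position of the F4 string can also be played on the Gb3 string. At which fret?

Fret 3 on F4 is MIDI 65 + 3 = 68 (Ab4). On the Gb3 string (open MIDI 54), that pitch is 68 − 54 = fret 14.

14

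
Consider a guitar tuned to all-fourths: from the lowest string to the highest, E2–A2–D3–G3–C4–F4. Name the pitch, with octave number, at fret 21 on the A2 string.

A2 is MIDI 45. Adding 21 gives 66, which is F#4.

F#4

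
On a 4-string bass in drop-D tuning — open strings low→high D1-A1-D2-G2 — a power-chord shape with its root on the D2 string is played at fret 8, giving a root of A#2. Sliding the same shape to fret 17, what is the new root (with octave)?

Moving from fret 8 to fret 17 shifts the root by 9 semitones.
A#2 up 9 semitones is G3.

G3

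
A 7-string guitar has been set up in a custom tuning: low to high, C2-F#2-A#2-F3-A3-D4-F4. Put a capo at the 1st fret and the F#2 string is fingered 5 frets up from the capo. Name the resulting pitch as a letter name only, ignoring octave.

C

The capo raises the open F#2 by 1 semitone to G2; fretting 5 more gives F#2 + 1 + 5 = F#2 + 6 semitones, landing on C.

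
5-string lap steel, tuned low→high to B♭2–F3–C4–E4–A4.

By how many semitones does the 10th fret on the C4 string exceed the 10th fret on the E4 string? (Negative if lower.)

-4 semitones

C4 at fret 10 → B♭4 (MIDI 70); E4 at fret 10 → D5 (MIDI 74).
70 − 74 = -4, so the two pitches are 4 semitones apart.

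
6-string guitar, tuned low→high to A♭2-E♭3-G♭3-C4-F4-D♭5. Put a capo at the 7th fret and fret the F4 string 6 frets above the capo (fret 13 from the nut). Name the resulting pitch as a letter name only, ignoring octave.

The capo raises the open F4 by 7 semitones to C5; fretting 6 more gives F4 + 7 + 6 = F4 + 13 semitones, landing on G♭.

G♭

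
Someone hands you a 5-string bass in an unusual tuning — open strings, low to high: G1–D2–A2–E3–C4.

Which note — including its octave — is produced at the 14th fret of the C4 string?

Each fret is one semitone, so C4 + 14 = D5.

D5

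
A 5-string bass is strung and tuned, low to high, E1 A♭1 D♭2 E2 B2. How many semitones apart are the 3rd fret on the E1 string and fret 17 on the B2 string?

E1 at fret 3 → G1 (MIDI 31); B2 at fret 17 → E4 (MIDI 64).
31 − 64 = -33, so the two pitches are 33 semitones apart, with E4 the higher.

33 semitones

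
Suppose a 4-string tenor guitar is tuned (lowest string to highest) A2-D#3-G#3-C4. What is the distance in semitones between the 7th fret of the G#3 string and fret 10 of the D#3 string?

2 semitones

G#3 at fret 7 → D#4 (MIDI 63); D#3 at fret 10 → C#4 (MIDI 61).
63 − 61 = 2, so the two pitches are 2 semitones apart, with D#4 the higher.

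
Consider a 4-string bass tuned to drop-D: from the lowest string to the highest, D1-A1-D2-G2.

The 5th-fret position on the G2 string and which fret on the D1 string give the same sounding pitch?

22

G2 at fret 5 is G2 + 5 semitones = C3.
The open D1 string is 17 semitones below the open G2, so the same pitch on the D1 string lies at fret 5 + 17 = 22.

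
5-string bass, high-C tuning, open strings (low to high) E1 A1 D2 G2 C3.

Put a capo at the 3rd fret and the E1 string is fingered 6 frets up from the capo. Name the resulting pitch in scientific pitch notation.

The capo raises the open E1 by 3 semitones to G1; fretting 6 more gives E1 + 3 + 6 = E1 + 9 semitones = C♯2.

C♯2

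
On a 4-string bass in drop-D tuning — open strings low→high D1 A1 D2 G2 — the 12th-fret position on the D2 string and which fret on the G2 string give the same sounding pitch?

7

D2 at fret 12 is D2 + 12 semitones = D3.
The open G2 string is 5 semitones above the open D2, so the same pitch on the G2 string lies at fret 12 − 5 = 7.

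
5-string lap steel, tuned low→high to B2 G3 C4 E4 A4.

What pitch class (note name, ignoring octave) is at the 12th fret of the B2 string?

B

The open B2 string plus 12 semitones: B–C–C#–D–…–A–A#–B.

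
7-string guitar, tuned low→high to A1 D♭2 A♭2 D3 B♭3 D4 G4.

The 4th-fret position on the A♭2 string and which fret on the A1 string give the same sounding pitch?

15

A♭2 at fret 4 is A♭2 + 4 semitones = C3.
The open A1 string is 11 semitones below the open A♭2, so the same pitch on the A1 string lies at fret 4 + 11 = 15.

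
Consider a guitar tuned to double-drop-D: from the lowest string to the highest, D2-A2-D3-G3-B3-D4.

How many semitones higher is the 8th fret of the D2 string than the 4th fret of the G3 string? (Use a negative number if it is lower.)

D2 at fret 8 → A♯2 (MIDI 46); G3 at fret 4 → B3 (MIDI 59).
46 − 59 = -13, so the two pitches are 13 semitones apart.

-13 semitones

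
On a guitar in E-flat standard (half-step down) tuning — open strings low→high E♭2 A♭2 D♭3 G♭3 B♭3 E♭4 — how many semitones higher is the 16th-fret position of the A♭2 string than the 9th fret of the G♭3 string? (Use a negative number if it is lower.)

-3 semitones

A♭2 at fret 16 → C4 (MIDI 60); G♭3 at fret 9 → E♭4 (MIDI 63).
60 − 63 = -3, so the two pitches are 3 semitones apart.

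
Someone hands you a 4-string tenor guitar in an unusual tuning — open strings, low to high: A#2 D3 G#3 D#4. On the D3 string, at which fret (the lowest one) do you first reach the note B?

9

From D3, count semitones up the chromatic scale until reaching B: D–D#–E–F–F#–G–G#–A–A#–B — 9 steps.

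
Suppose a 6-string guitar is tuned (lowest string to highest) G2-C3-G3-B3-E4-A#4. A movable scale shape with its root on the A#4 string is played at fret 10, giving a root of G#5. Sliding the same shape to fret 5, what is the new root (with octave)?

D#5

Moving from fret 10 to fret 5 shifts the root by -5 semitones.
G#5 down 5 semitones is D#5.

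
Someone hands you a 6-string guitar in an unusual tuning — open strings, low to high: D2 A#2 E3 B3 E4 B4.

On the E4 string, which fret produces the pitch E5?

12

E5 is 12 semitones above the open E4 (E–F–F#–G–…–D–D#–E), so it sits at fret 12.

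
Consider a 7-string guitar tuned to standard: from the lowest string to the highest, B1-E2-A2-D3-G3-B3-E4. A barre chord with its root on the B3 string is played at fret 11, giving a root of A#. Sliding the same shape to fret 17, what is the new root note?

Moving from fret 11 to fret 17 shifts the root by 6 semitones.
A# up 6 semitones is E.

E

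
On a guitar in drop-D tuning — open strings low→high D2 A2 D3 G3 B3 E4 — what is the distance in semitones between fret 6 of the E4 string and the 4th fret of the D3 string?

16 semitones

E4 at fret 6 → A#4 (MIDI 70); D3 at fret 4 → F#3 (MIDI 54).
70 − 54 = 16, so the two pitches are 16 semitones apart, with A#4 the higher.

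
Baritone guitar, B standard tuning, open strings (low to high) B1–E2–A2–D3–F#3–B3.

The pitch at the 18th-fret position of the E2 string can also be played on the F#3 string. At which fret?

4

E2 at fret 18 is E2 + 18 semitones = A#3.
The open F#3 string is 14 semitones above the open E2, so the same pitch on the F#3 string lies at fret 18 − 14 = 4.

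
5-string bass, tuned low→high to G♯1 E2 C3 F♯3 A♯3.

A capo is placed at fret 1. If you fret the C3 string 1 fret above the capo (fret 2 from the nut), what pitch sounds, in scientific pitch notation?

The capo raises the open C3 by 1 semitone to C♯3; fretting 1 more gives C3 + 1 + 1 = C3 + 2 semitones = D3.

D3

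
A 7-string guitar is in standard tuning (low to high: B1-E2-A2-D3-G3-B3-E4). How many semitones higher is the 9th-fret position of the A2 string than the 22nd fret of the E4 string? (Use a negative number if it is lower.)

-32 semitones

A2 at fret 9 → F#3 (MIDI 54); E4 at fret 22 → D6 (MIDI 86).
54 − 86 = -32, so the two pitches are 32 semitones apart.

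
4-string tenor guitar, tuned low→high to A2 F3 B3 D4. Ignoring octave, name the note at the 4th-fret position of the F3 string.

A

F3 is MIDI 53. Adding 4 gives 57; 57 mod 12 = 9, i.e. A.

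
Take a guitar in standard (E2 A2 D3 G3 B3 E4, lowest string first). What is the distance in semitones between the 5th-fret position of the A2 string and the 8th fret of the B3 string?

A2 at fret 5 → D3 (MIDI 50); B3 at fret 8 → G4 (MIDI 67).
50 − 67 = -17, so the two pitches are 17 semitones apart, with G4 the higher.

17 semitones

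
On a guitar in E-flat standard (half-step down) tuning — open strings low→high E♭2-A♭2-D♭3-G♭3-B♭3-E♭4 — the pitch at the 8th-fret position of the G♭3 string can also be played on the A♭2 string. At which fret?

Fret 8 on G♭3 is MIDI 54 + 8 = 62 (D4). On the A♭2 string (open MIDI 44), that pitch is 62 − 44 = fret 18.

18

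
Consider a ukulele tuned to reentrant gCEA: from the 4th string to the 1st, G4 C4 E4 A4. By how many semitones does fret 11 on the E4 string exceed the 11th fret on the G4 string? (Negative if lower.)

-3 semitones

E4 at fret 11 → D#5 (MIDI 75); G4 at fret 11 → F#5 (MIDI 78).
75 − 78 = -3, so the two pitches are 3 semitones apart.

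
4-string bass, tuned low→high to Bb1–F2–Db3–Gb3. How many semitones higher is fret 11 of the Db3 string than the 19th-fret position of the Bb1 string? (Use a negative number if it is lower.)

Db3 at fret 11 → C4 (MIDI 60); Bb1 at fret 19 → F3 (MIDI 53).
60 − 53 = 7, so the two pitches are 7 semitones apart.

7 semitones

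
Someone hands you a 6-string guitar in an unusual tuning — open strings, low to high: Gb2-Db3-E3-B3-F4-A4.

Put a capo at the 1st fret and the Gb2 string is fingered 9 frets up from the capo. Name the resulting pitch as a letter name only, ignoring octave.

E

The capo raises the open Gb2 by 1 semitone to G2; fretting 9 more gives Gb2 + 1 + 9 = Gb2 + 10 semitones, landing on E.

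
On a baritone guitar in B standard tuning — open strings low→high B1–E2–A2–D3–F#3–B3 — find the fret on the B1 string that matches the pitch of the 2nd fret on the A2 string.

Fret 2 on A2 is MIDI 45 + 2 = 47 (B2). On the B1 string (open MIDI 35), that pitch is 47 − 35 = fret 12.

12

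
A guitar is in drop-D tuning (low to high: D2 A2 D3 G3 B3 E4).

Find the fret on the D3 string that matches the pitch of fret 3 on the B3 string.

12

B3 at fret 3 is B3 + 3 semitones = D4.
The open D3 string is 9 semitones below the open B3, so the same pitch on the D3 string lies at fret 3 + 9 = 12.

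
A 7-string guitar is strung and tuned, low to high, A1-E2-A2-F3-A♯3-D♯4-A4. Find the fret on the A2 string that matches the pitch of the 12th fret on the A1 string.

Fret 12 on A1 is MIDI 33 + 12 = 45 (A2). On the A2 string (open MIDI 45), that pitch is 45 − 45 = fret 0.

0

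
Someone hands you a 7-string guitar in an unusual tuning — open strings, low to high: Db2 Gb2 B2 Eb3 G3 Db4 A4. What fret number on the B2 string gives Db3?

Db3 is 2 semitones above the open B2 (B–C–Db), so it sits at fret 2.

2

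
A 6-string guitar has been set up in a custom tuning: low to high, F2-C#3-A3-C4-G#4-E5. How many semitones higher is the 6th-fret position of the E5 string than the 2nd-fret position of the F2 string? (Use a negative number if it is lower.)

39 semitones

E5 at fret 6 → A#5 (MIDI 82); F2 at fret 2 → G2 (MIDI 43).
82 − 43 = 39, so the two pitches are 39 semitones apart.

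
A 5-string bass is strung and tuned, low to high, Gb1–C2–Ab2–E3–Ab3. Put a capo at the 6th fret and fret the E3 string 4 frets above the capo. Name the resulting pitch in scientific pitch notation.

D4

The capo raises the open E3 by 6 semitones to Bb3; fretting 4 more gives E3 + 6 + 4 = E3 + 10 semitones = D4.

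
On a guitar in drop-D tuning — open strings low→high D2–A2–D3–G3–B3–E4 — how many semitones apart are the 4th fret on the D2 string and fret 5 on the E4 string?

27 semitones

D2 at fret 4 → F#2 (MIDI 42); E4 at fret 5 → A4 (MIDI 69).
42 − 69 = -27, so the two pitches are 27 semitones apart, with A4 the higher.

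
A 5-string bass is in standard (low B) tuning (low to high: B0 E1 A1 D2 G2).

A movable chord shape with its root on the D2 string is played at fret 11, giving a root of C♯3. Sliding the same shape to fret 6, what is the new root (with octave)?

G♯2

Moving from fret 11 to fret 6 shifts the root by -5 semitones.
C♯3 down 5 semitones is G♯2.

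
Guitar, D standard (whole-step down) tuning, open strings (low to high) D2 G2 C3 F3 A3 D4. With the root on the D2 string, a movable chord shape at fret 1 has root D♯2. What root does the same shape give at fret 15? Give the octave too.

F3

Moving from fret 1 to fret 15 shifts the root by 14 semitones.
D♯2 up 14 semitones is F3.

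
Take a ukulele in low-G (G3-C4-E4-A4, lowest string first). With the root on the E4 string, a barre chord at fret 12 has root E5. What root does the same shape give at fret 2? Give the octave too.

Moving from fret 12 to fret 2 shifts the root by -10 semitones.
E5 down 10 semitones is F#4.

F#4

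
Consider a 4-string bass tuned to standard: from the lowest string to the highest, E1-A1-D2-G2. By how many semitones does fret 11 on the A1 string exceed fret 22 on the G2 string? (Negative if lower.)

-21 semitones

A1 at fret 11 → G#2 (MIDI 44); G2 at fret 22 → F4 (MIDI 65).
44 − 65 = -21, so the two pitches are 21 semitones apart.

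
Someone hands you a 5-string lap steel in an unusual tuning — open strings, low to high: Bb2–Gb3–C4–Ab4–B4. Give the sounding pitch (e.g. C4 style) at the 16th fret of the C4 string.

E5

C4 is MIDI 60. Adding 16 gives 76, which is E5.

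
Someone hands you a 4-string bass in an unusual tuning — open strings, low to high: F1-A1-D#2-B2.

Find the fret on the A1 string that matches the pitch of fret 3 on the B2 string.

B2 at fret 3 is B2 + 3 semitones = D3.
The open A1 string is 14 semitones below the open B2, so the same pitch on the A1 string lies at fret 3 + 14 = 17.

17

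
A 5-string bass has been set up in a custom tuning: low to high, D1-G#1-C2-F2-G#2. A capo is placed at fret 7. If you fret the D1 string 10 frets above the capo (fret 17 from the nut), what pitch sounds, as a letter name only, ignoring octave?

The capo raises the open D1 by 7 semitones to A1; fretting 10 more gives D1 + 7 + 10 = D1 + 17 semitones, landing on G.

G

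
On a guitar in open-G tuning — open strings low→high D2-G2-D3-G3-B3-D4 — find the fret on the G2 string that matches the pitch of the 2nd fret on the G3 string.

14

G3 at fret 2 is G3 + 2 semitones = A3.
The open G2 string is 12 semitones below the open G3, so the same pitch on the G2 string lies at fret 2 + 12 = 14.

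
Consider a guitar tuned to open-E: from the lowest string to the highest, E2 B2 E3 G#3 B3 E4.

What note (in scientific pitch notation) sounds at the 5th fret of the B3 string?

E4

The open B3 string plus 5 semitones: B–C–C#–D–D#–E.
The walk passes from B into C once, so the octave number goes from 3 to 4.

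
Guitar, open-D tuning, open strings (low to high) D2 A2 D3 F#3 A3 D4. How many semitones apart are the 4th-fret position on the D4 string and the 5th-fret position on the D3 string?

11 semitones

D4 at fret 4 → F#4 (MIDI 66); D3 at fret 5 → G3 (MIDI 55).
66 − 55 = 11, so the two pitches are 11 semitones apart, with F#4 the higher.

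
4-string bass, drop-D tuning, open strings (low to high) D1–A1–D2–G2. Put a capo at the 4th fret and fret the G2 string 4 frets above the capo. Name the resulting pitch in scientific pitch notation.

D#3

The capo raises the open G2 by 4 semitones to B2; fretting 4 more gives G2 + 4 + 4 = G2 + 8 semitones = D#3.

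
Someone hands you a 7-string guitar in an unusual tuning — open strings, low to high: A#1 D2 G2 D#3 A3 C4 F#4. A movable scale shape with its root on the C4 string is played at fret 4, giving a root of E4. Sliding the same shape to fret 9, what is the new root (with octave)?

Moving from fret 4 to fret 9 shifts the root by 5 semitones.
E4 up 5 semitones is A4.

A4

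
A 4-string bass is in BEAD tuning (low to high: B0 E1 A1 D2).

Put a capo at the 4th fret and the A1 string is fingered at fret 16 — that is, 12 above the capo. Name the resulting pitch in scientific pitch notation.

The capo raises the open A1 by 4 semitones to C#2; fretting 12 more gives A1 + 4 + 12 = A1 + 16 semitones = C#3.

C#3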